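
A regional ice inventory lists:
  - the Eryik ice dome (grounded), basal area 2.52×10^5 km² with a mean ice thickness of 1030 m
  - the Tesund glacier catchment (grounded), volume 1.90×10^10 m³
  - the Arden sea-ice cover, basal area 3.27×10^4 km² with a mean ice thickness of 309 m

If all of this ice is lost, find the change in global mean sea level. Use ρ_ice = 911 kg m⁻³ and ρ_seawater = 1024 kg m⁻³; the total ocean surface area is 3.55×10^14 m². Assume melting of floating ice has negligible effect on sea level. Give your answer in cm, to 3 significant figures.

≈ 65.1 cm

Eryik: ice volume = 2.52×10^5 km² × 1030 m = 2.596×10^5 km³; 2.596×10^5 × (911/1024) = 2.309×10^5 km³ of water.
Tesund: 1.90×10^10 m³ × (911/1024) = 1.690×10^10 m³ of water.
The Arden sea-ice cover is floating and already displaces its own weight of water, so its melt adds essentially nothing to sea level.
Total added water ≈ 2.309×10^14 m³ over 3.55×10^14 m² → Δh = 0.651 m = 65.1 cm.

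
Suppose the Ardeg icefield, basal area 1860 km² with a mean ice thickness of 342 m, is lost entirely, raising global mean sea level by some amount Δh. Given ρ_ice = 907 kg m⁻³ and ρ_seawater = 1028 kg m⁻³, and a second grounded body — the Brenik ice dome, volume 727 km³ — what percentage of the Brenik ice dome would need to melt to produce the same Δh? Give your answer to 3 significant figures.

≈ 87.5 %

Equal sea-level rise means equal mass of meltwater, i.e. equal mass of ice lost.
Ice mass of Ardeg: 5.770×10^14 kg; ice mass of Brenik: 6.594×10^14 kg.
Fraction required = 5.770×10^14 / 6.594×10^14 = 0.875 → 87.5 %.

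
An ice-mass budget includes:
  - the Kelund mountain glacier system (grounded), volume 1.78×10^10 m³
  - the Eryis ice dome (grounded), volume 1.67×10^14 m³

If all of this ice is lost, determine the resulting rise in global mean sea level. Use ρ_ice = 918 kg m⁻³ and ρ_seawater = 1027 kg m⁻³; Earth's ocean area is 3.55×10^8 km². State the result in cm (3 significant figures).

≈ 42.1 cm

Kelund: 1.78×10^10 m³ × (918/1027) = 1.591×10^10 m³ of water.
Eryis: 1.67×10^14 m³ × (918/1027) = 1.493×10^14 m³ of water.
Total added water ≈ 1.493×10^14 m³ over 3.55×10^14 m² → Δh = 0.421 m = 42.1 cm.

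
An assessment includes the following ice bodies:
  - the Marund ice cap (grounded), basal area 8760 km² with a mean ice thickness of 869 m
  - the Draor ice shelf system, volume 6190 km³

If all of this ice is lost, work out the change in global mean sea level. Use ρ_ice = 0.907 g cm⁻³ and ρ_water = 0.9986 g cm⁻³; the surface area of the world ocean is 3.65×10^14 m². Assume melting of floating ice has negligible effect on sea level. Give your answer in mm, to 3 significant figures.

≈ 18.9 mm

Marund: ice volume = 8760 km² × 869 m = 7612 km³; 7612 × (907/998.6) = 6914 km³ of water.
The Draor ice shelf system is floating and already displaces its own weight of water, so its melt adds essentially nothing to sea level.
Total added water ≈ 6.914×10^12 m³ over 3.65×10^14 m² → Δh = 0.0189 m = 18.9 mm.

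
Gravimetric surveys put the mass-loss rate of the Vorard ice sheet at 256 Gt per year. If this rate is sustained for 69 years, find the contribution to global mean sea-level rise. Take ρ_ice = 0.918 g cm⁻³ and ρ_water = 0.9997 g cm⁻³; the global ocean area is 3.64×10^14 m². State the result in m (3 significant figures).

Total mass lost = 256 Gt/yr × 69 yr = 1.766×10^4 Gt = 1.766×10^16 kg.
ρ_w = 0.9997 g cm⁻³ = 999.7 kg m⁻³, so water volume = 1.766×10^16 / 999.7 = 1.767×10^13 m³.
Δh = 1.767×10^13 / 3.64×10^14 = 0.0485 m.

≈ 0.0485 m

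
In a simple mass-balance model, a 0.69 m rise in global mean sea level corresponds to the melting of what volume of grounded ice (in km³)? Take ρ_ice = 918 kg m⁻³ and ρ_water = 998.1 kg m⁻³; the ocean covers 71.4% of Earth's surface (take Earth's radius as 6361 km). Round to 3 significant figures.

Required water volume = Δh × A = 0.69 m × 3.63×10^14 m² = 2.505×10^14 m³ = 2.505×10^5 km³.
Ice volume = water volume × ρ_w/ρ_ice = 2.505×10^5 × 998.1/918 = 2.72×10^5 km³.

≈ 2.72×10^5 km³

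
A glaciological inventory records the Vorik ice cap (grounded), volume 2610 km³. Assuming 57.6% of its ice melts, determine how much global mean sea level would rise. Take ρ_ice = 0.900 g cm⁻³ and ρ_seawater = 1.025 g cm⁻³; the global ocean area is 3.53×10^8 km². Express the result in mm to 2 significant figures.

≈ 3.7 mm

Vorik: 0.576 × 2610 km³ × (900/1025) = 1320 km³ of water.
Spread over 3.53×10^14 m² of ocean, Δh = 1.320×10^12 / 3.53×10^14 = 3.74×10^-3 m = 3.7 mm.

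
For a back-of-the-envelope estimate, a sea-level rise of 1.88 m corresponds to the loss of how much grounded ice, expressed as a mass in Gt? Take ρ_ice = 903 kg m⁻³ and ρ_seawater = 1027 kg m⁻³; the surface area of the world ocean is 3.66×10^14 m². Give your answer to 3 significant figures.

≈ 7.07×10^5 Gt

Required water volume = Δh × A = 1.88 m × 3.66×10^14 m² = 6.881×10^14 m³.
ρ_w = 1027 kg m⁻³, so the mass of water = 6.881×10^14 m³ × 1027 kg m⁻³ = 7.067×10^17 kg = 7.07×10^5 Gt (and the same mass of ice, by conservation).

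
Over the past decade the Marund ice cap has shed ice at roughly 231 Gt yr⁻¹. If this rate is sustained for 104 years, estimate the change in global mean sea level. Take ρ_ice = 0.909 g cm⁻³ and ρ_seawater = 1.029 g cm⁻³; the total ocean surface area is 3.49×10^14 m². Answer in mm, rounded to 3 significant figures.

Total mass lost = 231 Gt/yr × 104 yr = 2.402×10^4 Gt = 2.402×10^16 kg.
ρ_w = 1.029 g cm⁻³ = 1029 kg m⁻³, so water volume = 2.402×10^16 / 1029 = 2.335×10^13 m³.
Δh = 2.335×10^13 / 3.49×10^14 = 0.0669 m = 66.9 mm.

≈ 66.9 mm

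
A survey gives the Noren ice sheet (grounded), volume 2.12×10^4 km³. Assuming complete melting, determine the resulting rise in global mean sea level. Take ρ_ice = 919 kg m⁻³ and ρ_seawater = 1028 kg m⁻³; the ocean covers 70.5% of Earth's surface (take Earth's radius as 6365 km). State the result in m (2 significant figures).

Noren: 2.12×10^4 km³ × (919/1028) = 1.895×10^4 km³ of water.
Spread over 3.59×10^14 m² of ocean, Δh = 1.895×10^13 / 3.59×10^14 = 0.0528 m.

≈ 0.053 m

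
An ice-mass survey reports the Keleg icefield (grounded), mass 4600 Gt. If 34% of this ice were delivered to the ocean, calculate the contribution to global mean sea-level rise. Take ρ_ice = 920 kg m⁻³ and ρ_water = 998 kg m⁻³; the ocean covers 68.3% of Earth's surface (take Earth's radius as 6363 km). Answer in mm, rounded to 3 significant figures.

≈ 4.51 mm

Keleg: 0.34 × 4600 Gt = 1.564×10^15 kg; dividing by ρ_w = 998 kg m⁻³ gives 1.567×10^12 m³ of water.
Spread over 3.47×10^14 m² of ocean, Δh = 1.567×10^12 / 3.47×10^14 = 4.51×10^-3 m = 4.51 mm.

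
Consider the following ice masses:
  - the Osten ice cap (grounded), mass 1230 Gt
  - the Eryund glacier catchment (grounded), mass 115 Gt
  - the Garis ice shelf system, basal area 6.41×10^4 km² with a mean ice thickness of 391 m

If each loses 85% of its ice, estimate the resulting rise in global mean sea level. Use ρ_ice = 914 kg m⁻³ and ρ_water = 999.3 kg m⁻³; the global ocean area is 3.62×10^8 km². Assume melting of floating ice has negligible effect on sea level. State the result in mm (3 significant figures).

≈ 3.16 mm

Osten: 0.85 × 1230 Gt = 1.046×10^15 kg; dividing by ρ_w = 999.3 kg m⁻³ gives 1.046×10^12 m³ of water.
Eryund: 0.85 × 115 Gt = 9.775×10^13 kg; dividing by ρ_w = 999.3 kg m⁻³ gives 9.782×10^10 m³ of water.
The Garis ice shelf system is floating and already displaces its own weight of water, so its melt adds essentially nothing to sea level.
Total added water ≈ 1.144×10^12 m³ over 3.62×10^14 m² → Δh = 3.16×10^-3 m = 3.16 mm.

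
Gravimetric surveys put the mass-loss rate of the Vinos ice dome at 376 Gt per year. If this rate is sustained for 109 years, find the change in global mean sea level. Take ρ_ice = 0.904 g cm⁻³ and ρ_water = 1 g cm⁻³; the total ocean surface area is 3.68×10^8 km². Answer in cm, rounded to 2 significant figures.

≈ 11 cm

Total mass lost = 376 Gt/yr × 109 yr = 4.098×10^4 Gt = 4.098×10^16 kg.
ρ_w = 1 g cm⁻³ = 1000 kg m⁻³, so water volume = 4.098×10^16 / 1000 = 4.098×10^13 m³.
Δh = 4.098×10^13 / 3.68×10^14 = 0.111 m = 11 cm.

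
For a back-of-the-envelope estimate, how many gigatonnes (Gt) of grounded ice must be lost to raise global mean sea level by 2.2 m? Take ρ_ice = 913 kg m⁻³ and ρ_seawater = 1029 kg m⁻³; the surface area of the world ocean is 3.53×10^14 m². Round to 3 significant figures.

≈ 7.99×10^5 Gt

Required water volume = Δh × A = 2.2 m × 3.53×10^14 m² = 7.766×10^14 m³.
ρ_w = 1029 kg m⁻³, so the mass of water = 7.766×10^14 m³ × 1029 kg m⁻³ = 7.991×10^17 kg = 7.99×10^5 Gt (and the same mass of ice, by conservation).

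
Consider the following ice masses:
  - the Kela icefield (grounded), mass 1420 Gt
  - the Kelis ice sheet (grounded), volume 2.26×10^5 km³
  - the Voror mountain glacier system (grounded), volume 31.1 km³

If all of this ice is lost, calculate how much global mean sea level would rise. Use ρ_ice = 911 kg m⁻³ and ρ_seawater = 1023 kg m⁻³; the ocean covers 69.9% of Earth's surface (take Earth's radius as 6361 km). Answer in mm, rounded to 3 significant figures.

Kela: 1420 Gt = 1.420×10^15 kg; dividing by ρ_w = 1023 kg m⁻³ gives 1.388×10^12 m³ of water.
Kelis: 2.26×10^5 km³ × (911/1023) = 2.013×10^5 km³ of water.
Voror: 31.1 km³ × (911/1023) = 27.70 km³ of water.
Total added water ≈ 2.027×10^14 m³ over 3.55×10^14 m² → Δh = 0.570 m = 570 mm.

≈ 570 mm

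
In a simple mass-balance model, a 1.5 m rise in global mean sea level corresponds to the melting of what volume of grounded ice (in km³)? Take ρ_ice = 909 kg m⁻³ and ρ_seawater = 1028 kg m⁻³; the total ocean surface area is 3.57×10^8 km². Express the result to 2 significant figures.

≈ 6.1×10^5 km³

Required water volume = Δh × A = 1.5 m × 3.57×10^14 m² = 5.355×10^14 m³ = 5.355×10^5 km³.
Ice volume = water volume × ρ_w/ρ_ice = 5.355×10^5 × 1028/909 = 6.1×10^5 km³.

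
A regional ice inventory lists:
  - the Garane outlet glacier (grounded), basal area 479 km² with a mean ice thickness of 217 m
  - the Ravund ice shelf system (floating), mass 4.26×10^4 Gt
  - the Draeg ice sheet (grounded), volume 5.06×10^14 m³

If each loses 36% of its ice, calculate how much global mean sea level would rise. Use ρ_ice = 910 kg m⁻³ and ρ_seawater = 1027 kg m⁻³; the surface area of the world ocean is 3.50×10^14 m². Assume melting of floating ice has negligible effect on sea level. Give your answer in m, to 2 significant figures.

≈ 0.46 m

Garane: ice volume = 479 km² × 217 m = 103.9 km³; 0.36 × 103.9 × (910/1027) = 33.16 km³ of water.
The Ravund ice shelf system is floating and already displaces its own weight of water, so its melt adds essentially nothing to sea level.
Draeg: 0.36 × 5.06×10^14 m³ × (910/1027) = 1.614×10^14 m³ of water.
Total added water ≈ 1.614×10^14 m³ over 3.50×10^14 m² → Δh = 0.461 m.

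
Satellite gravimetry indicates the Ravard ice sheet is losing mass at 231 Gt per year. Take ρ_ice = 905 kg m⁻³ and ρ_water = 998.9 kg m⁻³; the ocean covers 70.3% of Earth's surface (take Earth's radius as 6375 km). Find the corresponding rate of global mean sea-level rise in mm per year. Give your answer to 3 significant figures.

≈ 0.644 mm/yr

ρ_w = 998.9 kg m⁻³. Annual water volume added = 231 Gt / ρ_w = 2.310×10^14 kg / 998.9 kg m⁻³ = 2.313×10^11 m³.
Δh per year = 2.313×10^11 / 3.59×10^14 = 6.44×10^-4 m = 0.644 mm.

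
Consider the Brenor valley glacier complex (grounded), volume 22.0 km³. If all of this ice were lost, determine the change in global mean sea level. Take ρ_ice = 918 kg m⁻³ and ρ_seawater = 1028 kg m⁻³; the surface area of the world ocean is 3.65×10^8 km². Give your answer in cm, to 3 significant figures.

≈ 5.38×10^-3 cm

Brenor: 22.0 km³ × (918/1028) = 19.65 km³ of water.
Spread over 3.65×10^14 m² of ocean, Δh = 1.965×10^10 / 3.65×10^14 = 5.38×10^-5 m = 5.38×10^-3 cm.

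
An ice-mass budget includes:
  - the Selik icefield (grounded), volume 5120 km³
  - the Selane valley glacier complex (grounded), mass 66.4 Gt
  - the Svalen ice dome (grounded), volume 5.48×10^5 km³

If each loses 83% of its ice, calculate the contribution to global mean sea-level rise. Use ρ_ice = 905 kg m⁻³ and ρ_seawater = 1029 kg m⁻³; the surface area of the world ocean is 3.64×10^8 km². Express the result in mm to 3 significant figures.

Selik: 0.83 × 5120 km³ × (905/1029) = 3738 km³ of water.
Selane: 0.83 × 66.4 Gt = 5.511×10^13 kg; dividing by ρ_w = 1029 kg m⁻³ gives 5.356×10^10 m³ of water.
Svalen: 0.83 × 5.48×10^5 km³ × (905/1029) = 4.000×10^5 km³ of water.
Total added water ≈ 4.038×10^14 m³ over 3.64×10^14 m² → Δh = 1.11 m = 1110 mm.

≈ 1110 mm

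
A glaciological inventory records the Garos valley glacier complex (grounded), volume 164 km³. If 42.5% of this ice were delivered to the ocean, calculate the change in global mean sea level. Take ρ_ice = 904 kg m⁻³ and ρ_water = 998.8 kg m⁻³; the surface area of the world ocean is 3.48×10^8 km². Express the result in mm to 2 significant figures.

Garos: 0.425 × 164 km³ × (904/998.8) = 63.08 km³ of water.
Spread over 3.48×10^14 m² of ocean, Δh = 6.308×10^10 / 3.48×10^14 = 1.81×10^-4 m = 0.18 mm.

≈ 0.18 mm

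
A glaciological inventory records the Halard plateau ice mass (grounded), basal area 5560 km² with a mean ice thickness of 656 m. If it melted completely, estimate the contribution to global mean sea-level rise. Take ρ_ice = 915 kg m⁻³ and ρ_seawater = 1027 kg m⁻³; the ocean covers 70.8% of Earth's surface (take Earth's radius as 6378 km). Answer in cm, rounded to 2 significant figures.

Halard: ice volume = 5560 km² × 656 m = 3647 km³; 3647 × (915/1027) = 3250 km³ of water.
Spread over 3.62×10^14 m² of ocean, Δh = 3.250×10^12 / 3.62×10^14 = 8.98×10^-3 m = 0.90 cm.

≈ 0.90 cm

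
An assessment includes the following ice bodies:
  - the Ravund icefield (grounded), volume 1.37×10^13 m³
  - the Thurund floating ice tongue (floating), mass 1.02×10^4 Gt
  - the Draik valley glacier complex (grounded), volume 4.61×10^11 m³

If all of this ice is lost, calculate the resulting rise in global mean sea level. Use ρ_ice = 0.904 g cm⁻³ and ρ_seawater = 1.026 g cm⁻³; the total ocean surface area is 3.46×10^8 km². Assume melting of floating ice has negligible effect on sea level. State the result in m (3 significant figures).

Ravund: 1.37×10^13 m³ × (904/1026) = 1.207×10^13 m³ of water.
The Thurund floating ice tongue is floating and already displaces its own weight of water, so its melt adds essentially nothing to sea level.
Draik: 4.61×10^11 m³ × (904/1026) = 4.062×10^11 m³ of water.
Total added water ≈ 1.248×10^13 m³ over 3.46×10^14 m² → Δh = 0.0361 m.

≈ 0.0361 m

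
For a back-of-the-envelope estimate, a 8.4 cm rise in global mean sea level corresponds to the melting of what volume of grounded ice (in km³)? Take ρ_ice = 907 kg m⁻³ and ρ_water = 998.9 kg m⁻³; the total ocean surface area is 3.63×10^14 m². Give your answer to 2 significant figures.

Required water volume = Δh × A = 0.084 m × 3.63×10^14 m² = 3.049×10^13 m³ = 3.049×10^4 km³.
Ice volume = water volume × ρ_w/ρ_ice = 3.049×10^4 × 998.9/907 = 3.4×10^4 km³.

≈ 3.4×10^4 km³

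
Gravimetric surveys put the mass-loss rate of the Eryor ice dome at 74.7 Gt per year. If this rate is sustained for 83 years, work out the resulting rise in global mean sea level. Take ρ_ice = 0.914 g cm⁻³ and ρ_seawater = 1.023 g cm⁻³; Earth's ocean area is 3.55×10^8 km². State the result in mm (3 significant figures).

Total mass lost = 74.7 Gt/yr × 83 yr = 6200 Gt = 6.200×10^15 kg.
ρ_w = 1.023 g cm⁻³ = 1023 kg m⁻³, so water volume = 6.200×10^15 / 1023 = 6.061×10^12 m³.
Δh = 6.061×10^12 / 3.55×10^14 = 0.0171 m = 17.1 mm.

≈ 17.1 mm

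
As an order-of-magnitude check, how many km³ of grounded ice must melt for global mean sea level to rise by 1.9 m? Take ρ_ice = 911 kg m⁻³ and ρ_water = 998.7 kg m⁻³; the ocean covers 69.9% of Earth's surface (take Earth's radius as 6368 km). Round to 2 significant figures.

Required water volume = Δh × A = 1.9 m × 3.56×10^14 m² = 6.768×10^14 m³ = 6.768×10^5 km³.
Ice volume = water volume × ρ_w/ρ_ice = 6.768×10^5 × 998.7/911 = 7.4×10^5 km³.

≈ 7.4×10^5 km³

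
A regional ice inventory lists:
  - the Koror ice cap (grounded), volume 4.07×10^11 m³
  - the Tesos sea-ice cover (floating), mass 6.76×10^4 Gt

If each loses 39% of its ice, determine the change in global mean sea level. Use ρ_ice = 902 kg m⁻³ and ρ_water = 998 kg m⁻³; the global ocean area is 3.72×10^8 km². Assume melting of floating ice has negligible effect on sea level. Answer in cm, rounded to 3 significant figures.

Koror: 0.39 × 4.07×10^11 m³ × (902/998) = 1.435×10^11 m³ of water.
The Tesos sea-ice cover is floating and already displaces its own weight of water, so its melt adds essentially nothing to sea level.
Total added water ≈ 1.435×10^11 m³ over 3.72×10^14 m² → Δh = 3.86×10^-4 m = 0.0386 cm.

≈ 0.0386 cm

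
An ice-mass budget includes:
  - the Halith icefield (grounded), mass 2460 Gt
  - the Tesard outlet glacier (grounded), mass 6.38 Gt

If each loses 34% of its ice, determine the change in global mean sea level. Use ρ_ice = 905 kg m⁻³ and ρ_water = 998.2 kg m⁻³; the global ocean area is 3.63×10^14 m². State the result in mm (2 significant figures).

Halith: 0.34 × 2460 Gt = 8.364×10^14 kg; dividing by ρ_w = 998.2 kg m⁻³ gives 8.379×10^11 m³ of water.
Tesard: 0.34 × 6.38 Gt = 2.169×10^12 kg; dividing by ρ_w = 998.2 kg m⁻³ gives 2.173×10^9 m³ of water.
Total added water ≈ 8.401×10^11 m³ over 3.63×10^14 m² → Δh = 2.31×10^-3 m = 2.3 mm.

≈ 2.3 mm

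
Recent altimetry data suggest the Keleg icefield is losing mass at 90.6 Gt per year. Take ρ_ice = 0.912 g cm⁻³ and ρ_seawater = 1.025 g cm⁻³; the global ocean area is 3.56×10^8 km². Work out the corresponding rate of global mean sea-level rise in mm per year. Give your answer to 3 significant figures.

≈ 0.248 mm/yr

ρ_w = 1.025 g cm⁻³ = 1025 kg m⁻³. Annual water volume added = 90.6 Gt / ρ_w = 9.060×10^13 kg / 1025 kg m⁻³ = 8.839×10^10 m³.
Δh per year = 8.839×10^10 / 3.56×10^14 = 2.48×10^-4 m = 0.248 mm.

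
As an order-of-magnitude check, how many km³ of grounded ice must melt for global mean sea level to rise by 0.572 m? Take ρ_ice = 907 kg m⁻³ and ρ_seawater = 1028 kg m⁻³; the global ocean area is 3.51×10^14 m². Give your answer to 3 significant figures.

≈ 2.28×10^5 km³

Required water volume = Δh × A = 0.572 m × 3.51×10^14 m² = 2.008×10^14 m³ = 2.008×10^5 km³.
Ice volume = water volume × ρ_w/ρ_ice = 2.008×10^5 × 1028/907 = 2.28×10^5 km³.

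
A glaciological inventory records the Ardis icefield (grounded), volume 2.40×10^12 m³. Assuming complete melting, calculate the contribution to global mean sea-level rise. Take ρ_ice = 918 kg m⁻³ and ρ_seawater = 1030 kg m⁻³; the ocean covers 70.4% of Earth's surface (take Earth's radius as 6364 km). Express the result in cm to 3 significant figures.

≈ 0.597 cm

Ardis: 2.40×10^12 m³ × (918/1030) = 2.139×10^12 m³ of water.
Spread over 3.58×10^14 m² of ocean, Δh = 2.139×10^12 / 3.58×10^14 = 5.97×10^-3 m = 0.597 cm.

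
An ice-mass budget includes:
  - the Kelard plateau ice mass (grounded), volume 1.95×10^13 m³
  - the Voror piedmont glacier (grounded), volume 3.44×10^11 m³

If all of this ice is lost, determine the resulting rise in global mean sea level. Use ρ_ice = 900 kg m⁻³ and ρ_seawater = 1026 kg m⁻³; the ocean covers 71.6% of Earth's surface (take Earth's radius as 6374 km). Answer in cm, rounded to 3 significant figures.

≈ 4.76 cm

Kelard: 1.95×10^13 m³ × (900/1026) = 1.711×10^13 m³ of water.
Voror: 3.44×10^11 m³ × (900/1026) = 3.018×10^11 m³ of water.
Total added water ≈ 1.741×10^13 m³ over 3.66×10^14 m² → Δh = 0.0476 m = 4.76 cm.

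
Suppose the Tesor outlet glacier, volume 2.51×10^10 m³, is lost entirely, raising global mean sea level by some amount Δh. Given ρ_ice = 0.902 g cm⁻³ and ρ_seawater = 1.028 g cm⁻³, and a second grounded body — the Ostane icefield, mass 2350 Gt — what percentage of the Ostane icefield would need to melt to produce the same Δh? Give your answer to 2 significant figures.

Equal sea-level rise means equal mass of meltwater, i.e. equal mass of ice lost.
Ice mass of Tesor: 2.264×10^13 kg; ice mass of Ostane: 2.350×10^15 kg.
Fraction required = 2.264×10^13 / 2.350×10^15 = 9.63×10^-3 → 0.96 %.

≈ 0.96 %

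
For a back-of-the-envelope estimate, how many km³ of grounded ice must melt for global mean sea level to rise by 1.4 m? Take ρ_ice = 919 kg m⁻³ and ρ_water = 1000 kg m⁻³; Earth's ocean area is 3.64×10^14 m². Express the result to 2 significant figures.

≈ 5.5×10^5 km³

Required water volume = Δh × A = 1.4 m × 3.64×10^14 m² = 5.096×10^14 m³ = 5.096×10^5 km³.
Ice volume = water volume × ρ_w/ρ_ice = 5.096×10^5 × 1000/919 = 5.5×10^5 km³.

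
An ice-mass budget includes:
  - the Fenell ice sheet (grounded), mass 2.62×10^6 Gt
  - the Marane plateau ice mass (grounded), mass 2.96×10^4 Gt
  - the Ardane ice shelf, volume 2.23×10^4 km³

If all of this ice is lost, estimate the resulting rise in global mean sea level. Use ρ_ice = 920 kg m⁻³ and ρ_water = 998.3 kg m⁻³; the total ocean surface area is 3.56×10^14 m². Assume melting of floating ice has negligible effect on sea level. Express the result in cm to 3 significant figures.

Fenell: 2.62×10^6 Gt = 2.620×10^18 kg; dividing by ρ_w = 998.3 kg m⁻³ gives 2.624×10^15 m³ of water.
Marane: 2.96×10^4 Gt = 2.960×10^16 kg; dividing by ρ_w = 998.3 kg m⁻³ gives 2.965×10^13 m³ of water.
The Ardane ice shelf is floating and already displaces its own weight of water, so its melt adds essentially nothing to sea level.
Total added water ≈ 2.654×10^15 m³ over 3.56×10^14 m² → Δh = 7.46 m = 746 cm.

≈ 746 cm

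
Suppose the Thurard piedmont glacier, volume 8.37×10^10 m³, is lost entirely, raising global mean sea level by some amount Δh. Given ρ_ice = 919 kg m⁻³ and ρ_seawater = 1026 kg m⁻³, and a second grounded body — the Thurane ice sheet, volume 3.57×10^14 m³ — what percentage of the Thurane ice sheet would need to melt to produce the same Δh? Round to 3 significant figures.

Equal sea-level rise means equal mass of meltwater, i.e. equal mass of ice lost.
Ice mass of Thurard: 7.692×10^13 kg; ice mass of Thurane: 3.281×10^17 kg.
Fraction required = 7.692×10^13 / 3.281×10^17 = 2.34×10^-4 → 0.0234 %.

≈ 0.0234 %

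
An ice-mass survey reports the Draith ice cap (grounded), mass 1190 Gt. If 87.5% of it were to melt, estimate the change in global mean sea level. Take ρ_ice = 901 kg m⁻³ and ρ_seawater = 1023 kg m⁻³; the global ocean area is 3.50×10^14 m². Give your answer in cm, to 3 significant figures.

Draith: 0.875 × 1190 Gt = 1.041×10^15 kg; dividing by ρ_w = 1023 kg m⁻³ gives 1.018×10^12 m³ of water.
Spread over 3.50×10^14 m² of ocean, Δh = 1.018×10^12 / 3.50×10^14 = 2.91×10^-3 m = 0.291 cm.

≈ 0.291 cm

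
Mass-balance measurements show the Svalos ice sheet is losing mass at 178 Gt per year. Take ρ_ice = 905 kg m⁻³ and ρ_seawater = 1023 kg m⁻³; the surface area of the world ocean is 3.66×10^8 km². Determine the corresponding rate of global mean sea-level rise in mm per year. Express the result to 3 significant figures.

≈ 0.475 mm/yr

ρ_w = 1023 kg m⁻³. Annual water volume added = 178 Gt / ρ_w = 1.780×10^14 kg / 1023 kg m⁻³ = 1.740×10^11 m³.
Δh per year = 1.740×10^11 / 3.66×10^14 = 4.75×10^-4 m = 0.475 mm.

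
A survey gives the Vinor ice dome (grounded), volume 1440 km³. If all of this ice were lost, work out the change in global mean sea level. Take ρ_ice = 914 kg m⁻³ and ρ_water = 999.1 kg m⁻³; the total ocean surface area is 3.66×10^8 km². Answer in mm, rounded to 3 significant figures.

≈ 3.60 mm

Vinor: 1440 km³ × (914/999.1) = 1317 km³ of water.
Spread over 3.66×10^14 m² of ocean, Δh = 1.317×10^12 / 3.66×10^14 = 3.60×10^-3 m = 3.60 mm.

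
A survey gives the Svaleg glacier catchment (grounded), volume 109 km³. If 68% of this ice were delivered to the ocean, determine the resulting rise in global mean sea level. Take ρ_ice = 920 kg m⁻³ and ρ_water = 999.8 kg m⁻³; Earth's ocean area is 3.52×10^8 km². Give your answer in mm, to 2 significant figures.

≈ 0.19 mm

Svaleg: 0.68 × 109 km³ × (920/999.8) = 68.20 km³ of water.
Spread over 3.52×10^14 m² of ocean, Δh = 6.820×10^10 / 3.52×10^14 = 1.94×10^-4 m = 0.19 mm.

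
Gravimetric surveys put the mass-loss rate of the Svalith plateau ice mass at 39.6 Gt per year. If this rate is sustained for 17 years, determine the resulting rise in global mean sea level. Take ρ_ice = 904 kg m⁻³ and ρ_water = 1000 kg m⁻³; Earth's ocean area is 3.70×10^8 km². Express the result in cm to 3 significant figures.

≈ 0.182 cm

Total mass lost = 39.6 Gt/yr × 17 yr = 673.2 Gt = 6.732×10^14 kg.
ρ_w = 1000 kg m⁻³, so water volume = 6.732×10^14 / 1000 = 6.732×10^11 m³.
Δh = 6.732×10^11 / 3.70×10^14 = 1.82×10^-3 m = 0.182 cm.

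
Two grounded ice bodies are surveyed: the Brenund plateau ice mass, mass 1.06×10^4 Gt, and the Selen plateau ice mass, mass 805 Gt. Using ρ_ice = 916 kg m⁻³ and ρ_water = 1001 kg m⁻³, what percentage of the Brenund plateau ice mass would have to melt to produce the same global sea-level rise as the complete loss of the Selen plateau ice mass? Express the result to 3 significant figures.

Equal sea-level rise means equal mass of meltwater, i.e. equal mass of ice lost.
Ice mass of Selen: 8.050×10^14 kg; ice mass of Brenund: 1.060×10^16 kg.
Fraction required = 8.050×10^14 / 1.060×10^16 = 0.0759 → 7.59 %.

≈ 7.59 %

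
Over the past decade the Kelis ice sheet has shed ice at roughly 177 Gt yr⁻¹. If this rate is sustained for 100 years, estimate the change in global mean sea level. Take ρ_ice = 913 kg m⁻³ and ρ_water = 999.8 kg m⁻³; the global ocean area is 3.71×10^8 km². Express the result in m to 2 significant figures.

Total mass lost = 177 Gt/yr × 100 yr = 1.770×10^4 Gt = 1.770×10^16 kg.
ρ_w = 999.8 kg m⁻³, so water volume = 1.770×10^16 / 999.8 = 1.770×10^13 m³.
Δh = 1.770×10^13 / 3.71×10^14 = 0.0477 m.

≈ 0.048 m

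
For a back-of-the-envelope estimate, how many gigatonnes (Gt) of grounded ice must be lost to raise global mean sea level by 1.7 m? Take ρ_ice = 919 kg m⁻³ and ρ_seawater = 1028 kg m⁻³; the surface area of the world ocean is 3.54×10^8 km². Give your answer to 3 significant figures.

Required water volume = Δh × A = 1.7 m × 3.54×10^14 m² = 6.018×10^14 m³.
ρ_w = 1028 kg m⁻³, so the mass of water = 6.018×10^14 m³ × 1028 kg m⁻³ = 6.187×10^17 kg = 6.19×10^5 Gt (and the same mass of ice, by conservation).

≈ 6.19×10^5 Gt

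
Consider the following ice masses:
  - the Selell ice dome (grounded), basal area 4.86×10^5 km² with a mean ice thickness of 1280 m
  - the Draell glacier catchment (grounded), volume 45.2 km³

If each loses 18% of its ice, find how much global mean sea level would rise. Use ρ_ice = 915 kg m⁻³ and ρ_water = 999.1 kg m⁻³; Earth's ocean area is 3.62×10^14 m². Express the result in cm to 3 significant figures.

Selell: ice volume = 4.86×10^5 km² × 1280 m = 6.221×10^5 km³; 0.18 × 6.221×10^5 × (915/999.1) = 1.025×10^5 km³ of water.
Draell: 0.18 × 45.2 km³ × (915/999.1) = 7.451 km³ of water.
Total added water ≈ 1.026×10^14 m³ over 3.62×10^14 m² → Δh = 0.283 m = 28.3 cm.

≈ 28.3 cm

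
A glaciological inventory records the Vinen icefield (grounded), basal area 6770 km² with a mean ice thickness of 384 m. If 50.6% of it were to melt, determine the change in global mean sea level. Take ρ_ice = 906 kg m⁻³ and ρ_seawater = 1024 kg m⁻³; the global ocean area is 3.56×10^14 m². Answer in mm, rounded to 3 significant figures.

≈ 3.27 mm

Vinen: ice volume = 6770 km² × 384 m = 2600 km³; 0.506 × 2600 × (906/1024) = 1164 km³ of water.
Spread over 3.56×10^14 m² of ocean, Δh = 1.164×10^12 / 3.56×10^14 = 3.27×10^-3 m = 3.27 mm.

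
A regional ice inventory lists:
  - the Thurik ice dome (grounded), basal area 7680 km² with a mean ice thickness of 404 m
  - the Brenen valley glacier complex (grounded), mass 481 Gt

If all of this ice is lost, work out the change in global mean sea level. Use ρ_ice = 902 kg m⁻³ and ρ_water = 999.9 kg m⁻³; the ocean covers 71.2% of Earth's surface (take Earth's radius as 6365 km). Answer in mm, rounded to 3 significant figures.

≈ 9.05 mm

Thurik: ice volume = 7680 km² × 404 m = 3103 km³; 3103 × (902/999.9) = 2799 km³ of water.
Brenen: 481 Gt = 4.810×10^14 kg; dividing by ρ_w = 999.9 kg m⁻³ gives 4.810×10^11 m³ of water.
Total added water ≈ 3.280×10^12 m³ over 3.62×10^14 m² → Δh = 9.05×10^-3 m = 9.05 mm.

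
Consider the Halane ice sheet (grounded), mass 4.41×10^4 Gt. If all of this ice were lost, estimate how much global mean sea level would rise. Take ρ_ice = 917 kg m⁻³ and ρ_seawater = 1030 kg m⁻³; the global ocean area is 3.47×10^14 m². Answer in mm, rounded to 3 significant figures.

Halane: 4.41×10^4 Gt = 4.410×10^16 kg; dividing by ρ_w = 1030 kg m⁻³ gives 4.282×10^13 m³ of water.
Spread over 3.47×10^14 m² of ocean, Δh = 4.282×10^13 / 3.47×10^14 = 0.123 m = 123 mm.

≈ 123 mm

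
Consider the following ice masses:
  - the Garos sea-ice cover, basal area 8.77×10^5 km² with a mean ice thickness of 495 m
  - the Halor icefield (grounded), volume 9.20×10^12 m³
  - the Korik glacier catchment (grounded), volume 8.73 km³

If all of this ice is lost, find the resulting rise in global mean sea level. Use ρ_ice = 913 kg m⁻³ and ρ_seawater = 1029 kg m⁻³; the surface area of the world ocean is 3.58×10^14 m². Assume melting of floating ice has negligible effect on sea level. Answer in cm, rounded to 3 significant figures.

The Garos sea-ice cover is floating and already displaces its own weight of water, so its melt adds essentially nothing to sea level.
Halor: 9.20×10^12 m³ × (913/1029) = 8.163×10^12 m³ of water.
Korik: 8.73 km³ × (913/1029) = 7.746 km³ of water.
Total added water ≈ 8.171×10^12 m³ over 3.58×10^14 m² → Δh = 0.0228 m = 2.28 cm.

≈ 2.28 cm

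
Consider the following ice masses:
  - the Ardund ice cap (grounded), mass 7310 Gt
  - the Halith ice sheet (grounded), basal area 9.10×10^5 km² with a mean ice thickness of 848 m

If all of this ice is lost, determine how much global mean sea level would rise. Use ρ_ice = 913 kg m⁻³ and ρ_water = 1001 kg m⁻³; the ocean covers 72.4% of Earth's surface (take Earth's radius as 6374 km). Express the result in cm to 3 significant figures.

≈ 192 cm

Ardund: 7310 Gt = 7.310×10^15 kg; dividing by ρ_w = 1001 kg m⁻³ gives 7.303×10^12 m³ of water.
Halith: ice volume = 9.10×10^5 km² × 848 m = 7.717×10^5 km³; 7.717×10^5 × (913/1001) = 7.038×10^5 km³ of water.
Total added water ≈ 7.111×10^14 m³ over 3.70×10^14 m² → Δh = 1.92 m = 192 cm.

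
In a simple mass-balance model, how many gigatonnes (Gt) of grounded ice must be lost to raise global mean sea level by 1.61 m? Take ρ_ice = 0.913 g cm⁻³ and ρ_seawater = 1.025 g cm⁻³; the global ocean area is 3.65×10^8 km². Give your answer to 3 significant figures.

Required water volume = Δh × A = 1.61 m × 3.65×10^14 m² = 5.876×10^14 m³.
ρ_w = 1.025 g cm⁻³ = 1025 kg m⁻³, so the mass of water = 5.876×10^14 m³ × 1025 kg m⁻³ = 6.023×10^17 kg = 6.02×10^5 Gt (and the same mass of ice, by conservation).

≈ 6.02×10^5 Gt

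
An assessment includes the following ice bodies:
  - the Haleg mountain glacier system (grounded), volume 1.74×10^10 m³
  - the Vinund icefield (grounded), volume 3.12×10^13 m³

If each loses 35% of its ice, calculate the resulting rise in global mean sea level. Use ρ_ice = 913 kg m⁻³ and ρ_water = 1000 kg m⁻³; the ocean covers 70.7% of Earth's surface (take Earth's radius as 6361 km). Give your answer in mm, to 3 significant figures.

≈ 27.7 mm

Haleg: 0.35 × 1.74×10^10 m³ × (913/1000) = 5.560×10^9 m³ of water.
Vinund: 0.35 × 3.12×10^13 m³ × (913/1000) = 9.970×10^12 m³ of water.
Total added water ≈ 9.976×10^12 m³ over 3.59×10^14 m² → Δh = 0.0277 m = 27.7 mm.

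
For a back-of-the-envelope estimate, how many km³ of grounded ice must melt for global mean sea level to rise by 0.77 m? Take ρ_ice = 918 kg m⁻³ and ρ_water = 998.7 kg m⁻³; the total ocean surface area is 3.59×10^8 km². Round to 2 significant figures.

Required water volume = Δh × A = 0.77 m × 3.59×10^14 m² = 2.764×10^14 m³ = 2.764×10^5 km³.
Ice volume = water volume × ρ_w/ρ_ice = 2.764×10^5 × 998.7/918 = 3.0×10^5 km³.

≈ 3.0×10^5 km³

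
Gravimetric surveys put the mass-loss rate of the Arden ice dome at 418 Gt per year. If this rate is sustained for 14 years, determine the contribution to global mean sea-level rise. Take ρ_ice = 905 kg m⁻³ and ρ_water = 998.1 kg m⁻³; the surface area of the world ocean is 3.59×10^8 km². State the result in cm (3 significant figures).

≈ 1.63 cm

Total mass lost = 418 Gt/yr × 14 yr = 5852 Gt = 5.852×10^15 kg.
ρ_w = 998.1 kg m⁻³, so water volume = 5.852×10^15 / 998.1 = 5.863×10^12 m³.
Δh = 5.863×10^12 / 3.59×10^14 = 0.0163 m = 1.63 cm.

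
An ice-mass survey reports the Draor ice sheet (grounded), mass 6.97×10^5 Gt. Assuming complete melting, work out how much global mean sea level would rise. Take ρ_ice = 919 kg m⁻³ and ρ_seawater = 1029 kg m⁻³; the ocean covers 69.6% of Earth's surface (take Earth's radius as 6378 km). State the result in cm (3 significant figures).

Draor: 6.97×10^5 Gt = 6.970×10^17 kg; dividing by ρ_w = 1029 kg m⁻³ gives 6.774×10^14 m³ of water.
Spread over 3.56×10^14 m² of ocean, Δh = 6.774×10^14 / 3.56×10^14 = 1.90 m = 190 cm.

≈ 190 cm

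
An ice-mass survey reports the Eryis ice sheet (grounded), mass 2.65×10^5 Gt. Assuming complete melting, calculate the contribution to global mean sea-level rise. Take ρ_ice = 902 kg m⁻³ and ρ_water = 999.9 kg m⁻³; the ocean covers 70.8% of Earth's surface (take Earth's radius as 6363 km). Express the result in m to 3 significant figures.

≈ 0.736 m

Eryis: 2.65×10^5 Gt = 2.650×10^17 kg; dividing by ρ_w = 999.9 kg m⁻³ gives 2.650×10^14 m³ of water.
Spread over 3.60×10^14 m² of ocean, Δh = 2.650×10^14 / 3.60×10^14 = 0.736 m.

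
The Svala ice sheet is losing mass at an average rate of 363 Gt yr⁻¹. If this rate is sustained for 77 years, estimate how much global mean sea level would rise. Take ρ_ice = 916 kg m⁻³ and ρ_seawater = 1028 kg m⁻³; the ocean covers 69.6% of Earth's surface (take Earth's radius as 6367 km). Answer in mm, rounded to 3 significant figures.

≈ 76.7 mm

Total mass lost = 363 Gt/yr × 77 yr = 2.795×10^4 Gt = 2.795×10^16 kg.
ρ_w = 1028 kg m⁻³, so water volume = 2.795×10^16 / 1028 = 2.719×10^13 m³.
Δh = 2.719×10^13 / 3.55×10^14 = 0.0767 m = 76.7 mm.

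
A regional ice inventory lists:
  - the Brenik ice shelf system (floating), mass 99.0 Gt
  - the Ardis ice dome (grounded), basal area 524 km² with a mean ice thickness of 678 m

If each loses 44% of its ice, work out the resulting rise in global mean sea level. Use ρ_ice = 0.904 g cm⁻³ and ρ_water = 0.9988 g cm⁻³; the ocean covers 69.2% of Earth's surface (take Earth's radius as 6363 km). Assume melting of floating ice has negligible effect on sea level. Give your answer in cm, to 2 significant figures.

≈ 0.040 cm

The Brenik ice shelf system is floating and already displaces its own weight of water, so its melt adds essentially nothing to sea level.
Ardis: ice volume = 524 km² × 678 m = 355.3 km³; 0.44 × 355.3 × (904/998.8) = 141.5 km³ of water.
Total added water ≈ 1.415×10^11 m³ over 3.52×10^14 m² → Δh = 4.02×10^-4 m = 0.040 cm.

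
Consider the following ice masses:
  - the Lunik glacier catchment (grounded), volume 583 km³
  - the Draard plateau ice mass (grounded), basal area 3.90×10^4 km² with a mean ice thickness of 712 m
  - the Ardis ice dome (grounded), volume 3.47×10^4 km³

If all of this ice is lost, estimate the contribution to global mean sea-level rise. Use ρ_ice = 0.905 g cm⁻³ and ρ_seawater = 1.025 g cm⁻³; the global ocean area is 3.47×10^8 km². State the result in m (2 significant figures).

Lunik: 583 km³ × (905/1025) = 514.7 km³ of water.
Draard: ice volume = 3.90×10^4 km² × 712 m = 2.777×10^4 km³; 2.777×10^4 × (905/1025) = 2.452×10^4 km³ of water.
Ardis: 3.47×10^4 km³ × (905/1025) = 3.064×10^4 km³ of water.
Total added water ≈ 5.567×10^13 m³ over 3.47×10^14 m² → Δh = 0.160 m.

≈ 0.16 m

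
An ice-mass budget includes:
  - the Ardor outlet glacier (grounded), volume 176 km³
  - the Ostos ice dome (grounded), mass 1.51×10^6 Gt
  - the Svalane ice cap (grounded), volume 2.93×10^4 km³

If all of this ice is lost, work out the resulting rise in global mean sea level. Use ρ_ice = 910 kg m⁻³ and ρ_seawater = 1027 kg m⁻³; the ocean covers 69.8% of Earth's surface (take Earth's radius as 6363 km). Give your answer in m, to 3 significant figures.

≈ 4.21 m

Ardor: 176 km³ × (910/1027) = 155.9 km³ of water.
Ostos: 1.51×10^6 Gt = 1.510×10^18 kg; dividing by ρ_w = 1027 kg m⁻³ gives 1.470×10^15 m³ of water.
Svalane: 2.93×10^4 km³ × (910/1027) = 2.596×10^4 km³ of water.
Total added water ≈ 1.496×10^15 m³ over 3.55×10^14 m² → Δh = 4.21 m.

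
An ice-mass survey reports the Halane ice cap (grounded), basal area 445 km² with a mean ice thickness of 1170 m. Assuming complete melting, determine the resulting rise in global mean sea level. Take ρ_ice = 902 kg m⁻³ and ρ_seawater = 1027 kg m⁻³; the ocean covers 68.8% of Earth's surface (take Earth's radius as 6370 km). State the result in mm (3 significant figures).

≈ 1.30 mm

Halane: ice volume = 445 km² × 1170 m = 520.6 km³; 520.6 × (902/1027) = 457.3 km³ of water.
Spread over 3.51×10^14 m² of ocean, Δh = 4.573×10^11 / 3.51×10^14 = 1.30×10^-3 m = 1.30 mm.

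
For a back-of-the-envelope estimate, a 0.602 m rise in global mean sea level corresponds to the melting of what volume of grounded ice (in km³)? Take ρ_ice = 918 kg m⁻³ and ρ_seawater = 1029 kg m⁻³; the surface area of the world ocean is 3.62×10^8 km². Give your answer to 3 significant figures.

≈ 2.44×10^5 km³

Required water volume = Δh × A = 0.602 m × 3.62×10^14 m² = 2.179×10^14 m³ = 2.179×10^5 km³.
Ice volume = water volume × ρ_w/ρ_ice = 2.179×10^5 × 1029/918 = 2.44×10^5 km³.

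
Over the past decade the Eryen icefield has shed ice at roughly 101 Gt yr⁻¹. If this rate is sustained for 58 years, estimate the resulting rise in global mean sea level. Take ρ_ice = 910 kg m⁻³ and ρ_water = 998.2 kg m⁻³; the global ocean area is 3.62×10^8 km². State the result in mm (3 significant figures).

Total mass lost = 101 Gt/yr × 58 yr = 5858 Gt = 5.858×10^15 kg.
ρ_w = 998.2 kg m⁻³, so water volume = 5.858×10^15 / 998.2 = 5.869×10^12 m³.
Δh = 5.869×10^12 / 3.62×10^14 = 0.0162 m = 16.2 mm.

≈ 16.2 mm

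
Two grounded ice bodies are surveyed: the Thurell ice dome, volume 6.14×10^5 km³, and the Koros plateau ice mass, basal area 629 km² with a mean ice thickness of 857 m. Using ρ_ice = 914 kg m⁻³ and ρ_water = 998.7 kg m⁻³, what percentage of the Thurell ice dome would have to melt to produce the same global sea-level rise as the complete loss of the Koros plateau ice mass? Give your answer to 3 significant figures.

Equal sea-level rise means equal mass of meltwater, i.e. equal mass of ice lost.
Ice mass of Koros: 4.927×10^14 kg; ice mass of Thurell: 5.612×10^17 kg.
Fraction required = 4.927×10^14 / 5.612×10^17 = 8.78×10^-4 → 0.0878 %.

≈ 0.0878 %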